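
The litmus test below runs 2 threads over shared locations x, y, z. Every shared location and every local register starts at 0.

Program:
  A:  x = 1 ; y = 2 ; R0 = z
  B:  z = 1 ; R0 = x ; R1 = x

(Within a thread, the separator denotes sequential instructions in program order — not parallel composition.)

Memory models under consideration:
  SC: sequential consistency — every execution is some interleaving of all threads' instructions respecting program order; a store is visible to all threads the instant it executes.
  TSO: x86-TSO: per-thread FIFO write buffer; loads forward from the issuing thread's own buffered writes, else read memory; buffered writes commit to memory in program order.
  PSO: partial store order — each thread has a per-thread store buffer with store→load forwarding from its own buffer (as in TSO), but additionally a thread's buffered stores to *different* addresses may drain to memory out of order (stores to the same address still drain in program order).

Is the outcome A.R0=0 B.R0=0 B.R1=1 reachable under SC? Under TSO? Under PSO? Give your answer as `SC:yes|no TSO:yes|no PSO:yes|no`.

outcome vector order: (A.R0,B.R0,B.R1)
under SC → 0/1/1 1/0/0 1/0/1 1/1/1
under TSO → 0/0/0 0/0/1 0/1/1 1/0/0 1/0/1 1/1/1
under PSO → 0/0/0 0/0/1 0/1/1 1/0/0 1/0/1 1/1/1
target 0/0/1 ∈ {TSO,PSO}

SC:no TSO:yes PSO:yes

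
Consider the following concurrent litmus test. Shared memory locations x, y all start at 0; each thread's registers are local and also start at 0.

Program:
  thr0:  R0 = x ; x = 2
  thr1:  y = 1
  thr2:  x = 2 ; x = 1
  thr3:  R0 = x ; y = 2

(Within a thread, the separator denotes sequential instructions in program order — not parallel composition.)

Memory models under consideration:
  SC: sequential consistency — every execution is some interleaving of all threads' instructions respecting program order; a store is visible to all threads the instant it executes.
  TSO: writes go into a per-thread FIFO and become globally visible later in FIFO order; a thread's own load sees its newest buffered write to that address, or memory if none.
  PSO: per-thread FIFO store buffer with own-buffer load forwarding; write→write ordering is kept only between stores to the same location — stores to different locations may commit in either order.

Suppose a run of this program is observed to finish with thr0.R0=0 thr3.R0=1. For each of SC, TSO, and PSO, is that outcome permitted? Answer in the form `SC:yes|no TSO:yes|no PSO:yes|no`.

SC:yes TSO:yes PSO:yes

outcome vector order: (thr0.R0,thr3.R0)
under SC → (0,0), (0,1), (0,2), (1,0), (1,1), (1,2), (2,0), (2,1), (2,2)
under TSO → (0,0), (0,1), (0,2), (1,0), (1,1), (1,2), (2,0), (2,1), (2,2)
under PSO → (0,0), (0,1), (0,2), (1,0), (1,1), (1,2), (2,0), (2,1), (2,2)
target (0,1) ∈ {SC,TSO,PSO}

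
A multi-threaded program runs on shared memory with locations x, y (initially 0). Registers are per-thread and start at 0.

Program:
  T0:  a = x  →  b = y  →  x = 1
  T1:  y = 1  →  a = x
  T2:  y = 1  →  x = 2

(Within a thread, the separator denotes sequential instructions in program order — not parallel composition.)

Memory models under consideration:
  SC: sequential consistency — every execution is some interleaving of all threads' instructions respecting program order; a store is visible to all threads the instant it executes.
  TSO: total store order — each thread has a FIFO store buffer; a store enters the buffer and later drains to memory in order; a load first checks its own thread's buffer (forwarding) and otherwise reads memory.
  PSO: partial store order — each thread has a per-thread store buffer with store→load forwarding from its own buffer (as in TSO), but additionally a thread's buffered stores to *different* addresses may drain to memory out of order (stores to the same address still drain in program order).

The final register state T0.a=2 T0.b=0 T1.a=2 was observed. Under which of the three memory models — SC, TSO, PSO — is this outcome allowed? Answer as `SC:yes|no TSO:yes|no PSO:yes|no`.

outcome vector order: (T0.a,T0.b,T1.a)
under SC → 0/0/0, 0/0/1, 0/0/2, 0/1/0, 0/1/1, 0/1/2, 2/1/0, 2/1/1, 2/1/2
under TSO → 0/0/0, 0/0/1, 0/0/2, 0/1/0, 0/1/1, 0/1/2, 2/1/0, 2/1/1, 2/1/2
under PSO → 0/0/0, 0/0/1, 0/0/2, 0/1/0, 0/1/1, 0/1/2, 2/0/0, 2/0/1, 2/0/2, 2/1/0, 2/1/1, 2/1/2
target 2/0/2 ∈ {PSO}

SC:no TSO:no PSO:yes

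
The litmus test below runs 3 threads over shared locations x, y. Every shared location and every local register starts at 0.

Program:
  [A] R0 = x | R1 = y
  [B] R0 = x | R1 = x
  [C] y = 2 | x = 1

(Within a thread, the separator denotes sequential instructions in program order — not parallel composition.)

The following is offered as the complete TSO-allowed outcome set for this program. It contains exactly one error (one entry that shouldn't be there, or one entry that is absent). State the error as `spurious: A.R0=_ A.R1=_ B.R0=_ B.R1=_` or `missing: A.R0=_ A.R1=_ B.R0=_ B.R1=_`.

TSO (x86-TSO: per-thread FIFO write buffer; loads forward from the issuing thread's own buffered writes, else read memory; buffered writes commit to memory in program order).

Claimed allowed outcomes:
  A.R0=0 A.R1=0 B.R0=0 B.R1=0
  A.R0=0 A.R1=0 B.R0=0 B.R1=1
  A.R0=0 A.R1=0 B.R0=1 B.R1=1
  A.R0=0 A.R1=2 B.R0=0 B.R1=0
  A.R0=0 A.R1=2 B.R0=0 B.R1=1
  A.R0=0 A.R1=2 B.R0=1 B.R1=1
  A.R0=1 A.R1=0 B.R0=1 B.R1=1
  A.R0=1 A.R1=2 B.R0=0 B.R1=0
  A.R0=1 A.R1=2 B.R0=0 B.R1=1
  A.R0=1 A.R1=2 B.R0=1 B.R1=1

spurious: A.R0=1 A.R1=0 B.R0=1 B.R1=1

outcome vector order: (A.R0,A.R1,B.R0,B.R1)
[TSO] allowed = {<0 0 0 0> <0 0 0 1> <0 0 1 1> <0 2 0 0> <0 2 0 1> <0 2 1 1> <1 2 0 0> <1 2 0 1> <1 2 1 1>}
claimed∖TSO = {<1 0 1 1>}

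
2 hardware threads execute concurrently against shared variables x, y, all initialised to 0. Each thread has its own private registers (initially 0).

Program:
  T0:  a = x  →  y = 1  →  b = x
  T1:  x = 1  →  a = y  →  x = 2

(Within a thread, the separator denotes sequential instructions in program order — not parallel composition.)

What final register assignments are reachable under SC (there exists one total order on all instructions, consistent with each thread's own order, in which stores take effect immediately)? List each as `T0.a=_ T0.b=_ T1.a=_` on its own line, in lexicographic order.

T0.a=0 T0.b=0 T1.a=1
T0.a=0 T0.b=1 T1.a=0
T0.a=0 T0.b=1 T1.a=1
T0.a=0 T0.b=2 T1.a=0
T0.a=0 T0.b=2 T1.a=1
T0.a=1 T0.b=1 T1.a=0
T0.a=1 T0.b=1 T1.a=1
T0.a=1 T0.b=2 T1.a=0
T0.a=1 T0.b=2 T1.a=1
T0.a=2 T0.b=2 T1.a=0

outcome vector order: (T0.a,T0.b,T1.a)
|SC outcomes| = 10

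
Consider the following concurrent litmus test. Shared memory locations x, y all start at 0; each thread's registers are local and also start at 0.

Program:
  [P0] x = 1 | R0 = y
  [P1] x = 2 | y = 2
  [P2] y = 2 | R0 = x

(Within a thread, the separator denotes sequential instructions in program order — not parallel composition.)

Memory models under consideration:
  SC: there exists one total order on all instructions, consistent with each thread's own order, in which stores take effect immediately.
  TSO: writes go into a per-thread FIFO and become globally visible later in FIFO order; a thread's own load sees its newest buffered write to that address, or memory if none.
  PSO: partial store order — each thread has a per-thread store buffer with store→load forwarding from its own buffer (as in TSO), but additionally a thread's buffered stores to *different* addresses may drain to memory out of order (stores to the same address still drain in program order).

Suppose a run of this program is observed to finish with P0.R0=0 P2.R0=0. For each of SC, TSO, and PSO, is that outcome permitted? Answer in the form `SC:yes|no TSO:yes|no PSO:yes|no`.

outcome vector order: (P0.R0,P2.R0)
SC (5): 0/1, 0/2, 2/0, 2/1, 2/2
TSO (6): 0/0, 0/1, 0/2, 2/0, 2/1, 2/2
PSO (6): 0/0, 0/1, 0/2, 2/0, 2/1, 2/2
target 0/0 ∈ {TSO,PSO}

SC:no TSO:yes PSO:yes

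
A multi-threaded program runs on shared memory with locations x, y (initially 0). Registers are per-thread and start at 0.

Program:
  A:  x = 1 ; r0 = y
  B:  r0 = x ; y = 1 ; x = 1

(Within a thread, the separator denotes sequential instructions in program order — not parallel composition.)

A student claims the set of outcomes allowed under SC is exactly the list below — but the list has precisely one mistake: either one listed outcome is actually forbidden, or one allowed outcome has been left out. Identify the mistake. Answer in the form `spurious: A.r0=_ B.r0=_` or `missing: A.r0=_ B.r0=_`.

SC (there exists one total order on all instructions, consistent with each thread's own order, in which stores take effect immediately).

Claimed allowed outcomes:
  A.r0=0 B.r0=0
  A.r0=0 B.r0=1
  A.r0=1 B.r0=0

missing: A.r0=1 B.r0=1

outcome vector order: (A.r0,B.r0)
under SC → 0/0, 0/1, 1/0, 1/1
SC∖claimed = {1/1}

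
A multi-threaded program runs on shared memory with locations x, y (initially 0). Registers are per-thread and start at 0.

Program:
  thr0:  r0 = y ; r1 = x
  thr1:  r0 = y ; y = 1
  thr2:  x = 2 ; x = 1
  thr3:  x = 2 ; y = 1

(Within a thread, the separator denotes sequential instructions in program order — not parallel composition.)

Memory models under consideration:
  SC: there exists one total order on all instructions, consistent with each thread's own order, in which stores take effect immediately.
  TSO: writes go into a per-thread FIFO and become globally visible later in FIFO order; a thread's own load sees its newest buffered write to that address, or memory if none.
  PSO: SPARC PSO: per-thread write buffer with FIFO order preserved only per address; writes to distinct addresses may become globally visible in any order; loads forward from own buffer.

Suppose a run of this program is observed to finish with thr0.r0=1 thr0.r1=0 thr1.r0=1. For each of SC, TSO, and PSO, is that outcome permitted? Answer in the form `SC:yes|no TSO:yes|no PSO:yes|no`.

SC:no TSO:no PSO:yes

outcome vector order: (thr0.r0,thr0.r1,thr1.r0)
under SC → 0/0/0; 0/0/1; 0/1/0; 0/1/1; 0/2/0; 0/2/1; 1/0/0; 1/1/0; 1/1/1; 1/2/0; 1/2/1
under TSO → 0/0/0; 0/0/1; 0/1/0; 0/1/1; 0/2/0; 0/2/1; 1/0/0; 1/1/0; 1/1/1; 1/2/0; 1/2/1
under PSO → 0/0/0; 0/0/1; 0/1/0; 0/1/1; 0/2/0; 0/2/1; 1/0/0; 1/0/1; 1/1/0; 1/1/1; 1/2/0; 1/2/1
target 1/0/1 ∈ {PSO}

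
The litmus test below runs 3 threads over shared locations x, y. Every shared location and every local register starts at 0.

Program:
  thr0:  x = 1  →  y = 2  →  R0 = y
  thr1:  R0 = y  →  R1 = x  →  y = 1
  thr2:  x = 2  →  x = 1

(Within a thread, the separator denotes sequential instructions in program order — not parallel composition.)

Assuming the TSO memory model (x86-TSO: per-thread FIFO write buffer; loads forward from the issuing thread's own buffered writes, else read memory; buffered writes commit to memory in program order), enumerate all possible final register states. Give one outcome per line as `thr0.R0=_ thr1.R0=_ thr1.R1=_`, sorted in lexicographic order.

outcome vector order: (thr0.R0,thr1.R0,thr1.R1)
|TSO outcomes| = 10

thr0.R0=1 thr1.R0=0 thr1.R1=0
thr0.R0=1 thr1.R0=0 thr1.R1=1
thr0.R0=1 thr1.R0=0 thr1.R1=2
thr0.R0=1 thr1.R0=2 thr1.R1=1
thr0.R0=1 thr1.R0=2 thr1.R1=2
thr0.R0=2 thr1.R0=0 thr1.R1=0
thr0.R0=2 thr1.R0=0 thr1.R1=1
thr0.R0=2 thr1.R0=0 thr1.R1=2
thr0.R0=2 thr1.R0=2 thr1.R1=1
thr0.R0=2 thr1.R0=2 thr1.R1=2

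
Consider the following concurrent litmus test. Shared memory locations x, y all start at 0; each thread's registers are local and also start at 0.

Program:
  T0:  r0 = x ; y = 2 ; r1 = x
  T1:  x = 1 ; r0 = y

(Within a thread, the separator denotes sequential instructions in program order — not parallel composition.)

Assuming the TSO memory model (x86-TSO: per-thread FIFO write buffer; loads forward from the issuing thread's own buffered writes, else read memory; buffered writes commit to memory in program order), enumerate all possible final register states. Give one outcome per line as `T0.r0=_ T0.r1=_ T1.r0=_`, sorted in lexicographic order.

outcome vector order: (T0.r0,T0.r1,T1.r0)
|TSO outcomes| = 6

T0.r0=0 T0.r1=0 T1.r0=0
T0.r0=0 T0.r1=0 T1.r0=2
T0.r0=0 T0.r1=1 T1.r0=0
T0.r0=0 T0.r1=1 T1.r0=2
T0.r0=1 T0.r1=1 T1.r0=0
T0.r0=1 T0.r1=1 T1.r0=2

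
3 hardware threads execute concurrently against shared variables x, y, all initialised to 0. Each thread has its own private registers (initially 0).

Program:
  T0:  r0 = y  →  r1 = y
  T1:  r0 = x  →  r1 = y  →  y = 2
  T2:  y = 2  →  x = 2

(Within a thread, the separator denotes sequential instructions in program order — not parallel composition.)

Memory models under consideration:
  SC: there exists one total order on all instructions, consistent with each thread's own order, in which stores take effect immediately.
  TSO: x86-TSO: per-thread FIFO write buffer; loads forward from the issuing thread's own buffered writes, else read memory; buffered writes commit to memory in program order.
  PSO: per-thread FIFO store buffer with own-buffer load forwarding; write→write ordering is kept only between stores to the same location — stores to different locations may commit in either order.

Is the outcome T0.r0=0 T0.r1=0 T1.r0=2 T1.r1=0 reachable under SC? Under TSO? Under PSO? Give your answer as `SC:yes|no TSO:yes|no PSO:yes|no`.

SC:no TSO:no PSO:yes

outcome vector order: (T0.r0,T0.r1,T1.r0,T1.r1)
SC: 9 outcomes — {0000 0002 0022 0200 0202 0222 2200 2202 2222}
TSO: 9 outcomes — {0000 0002 0022 0200 0202 0222 2200 2202 2222}
PSO: 12 outcomes — {0000 0002 0020 0022 0200 0202 0220 0222 2200 2202 2220 2222}
target 0020 ∈ {PSO}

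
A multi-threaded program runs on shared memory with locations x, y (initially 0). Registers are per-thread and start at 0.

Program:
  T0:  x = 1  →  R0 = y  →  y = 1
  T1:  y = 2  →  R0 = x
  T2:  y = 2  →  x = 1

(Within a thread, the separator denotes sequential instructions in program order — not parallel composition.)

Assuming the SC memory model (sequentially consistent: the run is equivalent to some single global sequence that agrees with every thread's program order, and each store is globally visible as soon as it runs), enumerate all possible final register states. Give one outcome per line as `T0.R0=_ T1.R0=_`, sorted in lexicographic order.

outcome vector order: (T0.R0,T1.R0)
|SC outcomes| = 3

T0.R0=0 T1.R0=1
T0.R0=2 T1.R0=0
T0.R0=2 T1.R0=1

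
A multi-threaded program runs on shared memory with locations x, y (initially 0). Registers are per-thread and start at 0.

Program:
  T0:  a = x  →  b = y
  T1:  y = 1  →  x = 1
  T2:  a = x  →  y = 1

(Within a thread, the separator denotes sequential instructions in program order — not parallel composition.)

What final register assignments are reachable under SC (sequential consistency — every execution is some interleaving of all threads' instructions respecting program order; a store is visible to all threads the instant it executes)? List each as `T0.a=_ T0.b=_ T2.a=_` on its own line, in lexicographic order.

T0.a=0 T0.b=0 T2.a=0
T0.a=0 T0.b=0 T2.a=1
T0.a=0 T0.b=1 T2.a=0
T0.a=0 T0.b=1 T2.a=1
T0.a=1 T0.b=1 T2.a=0
T0.a=1 T0.b=1 T2.a=1

outcome vector order: (T0.a,T0.b,T2.a)
|SC outcomes| = 6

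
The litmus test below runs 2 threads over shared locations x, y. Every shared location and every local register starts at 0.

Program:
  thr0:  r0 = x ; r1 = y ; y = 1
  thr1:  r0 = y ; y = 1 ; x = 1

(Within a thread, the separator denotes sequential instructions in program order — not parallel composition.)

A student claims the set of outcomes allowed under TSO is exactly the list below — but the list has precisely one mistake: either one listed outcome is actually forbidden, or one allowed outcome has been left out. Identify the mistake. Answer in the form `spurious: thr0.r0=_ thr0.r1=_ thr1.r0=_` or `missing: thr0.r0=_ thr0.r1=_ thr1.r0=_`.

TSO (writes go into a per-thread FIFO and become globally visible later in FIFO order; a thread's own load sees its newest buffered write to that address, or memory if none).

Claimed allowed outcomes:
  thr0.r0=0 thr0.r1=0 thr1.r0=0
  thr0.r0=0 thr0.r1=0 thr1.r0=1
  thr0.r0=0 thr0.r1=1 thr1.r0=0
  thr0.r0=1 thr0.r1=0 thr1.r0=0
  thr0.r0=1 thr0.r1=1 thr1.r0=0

spurious: thr0.r0=1 thr0.r1=0 thr1.r0=0

outcome vector order: (thr0.r0,thr0.r1,thr1.r0)
TSO: 4 outcomes — {0/0/0, 0/0/1, 0/1/0, 1/1/0}
claimed∖TSO = {1/0/0}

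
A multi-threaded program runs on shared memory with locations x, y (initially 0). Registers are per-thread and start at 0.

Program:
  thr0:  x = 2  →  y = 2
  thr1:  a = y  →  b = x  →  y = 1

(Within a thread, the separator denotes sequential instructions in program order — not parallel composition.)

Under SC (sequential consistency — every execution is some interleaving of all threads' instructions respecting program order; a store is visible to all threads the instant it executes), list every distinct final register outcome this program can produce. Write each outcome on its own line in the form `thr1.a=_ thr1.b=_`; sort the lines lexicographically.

outcome vector order: (thr1.a,thr1.b)
|SC outcomes| = 3

thr1.a=0 thr1.b=0
thr1.a=0 thr1.b=2
thr1.a=2 thr1.b=2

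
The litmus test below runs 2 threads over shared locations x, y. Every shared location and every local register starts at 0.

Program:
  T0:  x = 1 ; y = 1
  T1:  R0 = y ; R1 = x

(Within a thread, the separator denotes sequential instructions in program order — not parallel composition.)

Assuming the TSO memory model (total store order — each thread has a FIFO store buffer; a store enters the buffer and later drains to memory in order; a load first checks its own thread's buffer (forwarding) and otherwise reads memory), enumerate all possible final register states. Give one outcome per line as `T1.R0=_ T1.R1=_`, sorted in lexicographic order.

T1.R0=0 T1.R1=0
T1.R0=0 T1.R1=1
T1.R0=1 T1.R1=1

outcome vector order: (T1.R0,T1.R1)
|TSO outcomes| = 3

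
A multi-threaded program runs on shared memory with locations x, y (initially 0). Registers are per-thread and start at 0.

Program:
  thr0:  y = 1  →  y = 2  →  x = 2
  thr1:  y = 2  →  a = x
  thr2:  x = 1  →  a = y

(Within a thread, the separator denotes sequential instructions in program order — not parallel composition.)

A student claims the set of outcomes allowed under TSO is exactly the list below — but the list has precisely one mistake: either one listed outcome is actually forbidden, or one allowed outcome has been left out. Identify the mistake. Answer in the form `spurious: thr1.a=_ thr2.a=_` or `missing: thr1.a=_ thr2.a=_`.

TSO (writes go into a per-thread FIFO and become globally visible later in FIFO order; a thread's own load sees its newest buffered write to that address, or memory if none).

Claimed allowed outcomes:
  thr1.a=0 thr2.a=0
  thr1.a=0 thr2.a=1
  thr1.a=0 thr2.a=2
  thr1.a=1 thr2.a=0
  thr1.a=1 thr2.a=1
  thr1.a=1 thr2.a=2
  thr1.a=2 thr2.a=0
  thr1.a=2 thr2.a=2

missing: thr1.a=2 thr2.a=1

outcome vector order: (thr1.a,thr2.a)
under TSO → 00; 01; 02; 10; 11; 12; 20; 21; 22
TSO∖claimed = {21}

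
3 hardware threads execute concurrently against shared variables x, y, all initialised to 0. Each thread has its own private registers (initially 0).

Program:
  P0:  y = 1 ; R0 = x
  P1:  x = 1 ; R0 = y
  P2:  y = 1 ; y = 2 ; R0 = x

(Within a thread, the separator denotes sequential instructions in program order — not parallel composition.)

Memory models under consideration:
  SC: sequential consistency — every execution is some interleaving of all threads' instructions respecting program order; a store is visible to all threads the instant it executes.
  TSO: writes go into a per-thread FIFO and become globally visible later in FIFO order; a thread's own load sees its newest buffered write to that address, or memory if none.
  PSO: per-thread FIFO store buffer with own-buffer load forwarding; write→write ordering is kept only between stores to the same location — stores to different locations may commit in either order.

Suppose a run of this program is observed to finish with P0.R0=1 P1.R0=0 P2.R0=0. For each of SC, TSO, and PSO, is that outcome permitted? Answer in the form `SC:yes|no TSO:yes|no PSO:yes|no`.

outcome vector order: (P0.R0,P1.R0,P2.R0)
SC (9): (0,1,0); (0,1,1); (0,2,0); (0,2,1); (1,0,1); (1,1,0); (1,1,1); (1,2,0); (1,2,1)
TSO (12): (0,0,0); (0,0,1); (0,1,0); (0,1,1); (0,2,0); (0,2,1); (1,0,0); (1,0,1); (1,1,0); (1,1,1); (1,2,0); (1,2,1)
PSO (12): (0,0,0); (0,0,1); (0,1,0); (0,1,1); (0,2,0); (0,2,1); (1,0,0); (1,0,1); (1,1,0); (1,1,1); (1,2,0); (1,2,1)
target (1,0,0) ∈ {TSO,PSO}

SC:no TSO:yes PSO:yes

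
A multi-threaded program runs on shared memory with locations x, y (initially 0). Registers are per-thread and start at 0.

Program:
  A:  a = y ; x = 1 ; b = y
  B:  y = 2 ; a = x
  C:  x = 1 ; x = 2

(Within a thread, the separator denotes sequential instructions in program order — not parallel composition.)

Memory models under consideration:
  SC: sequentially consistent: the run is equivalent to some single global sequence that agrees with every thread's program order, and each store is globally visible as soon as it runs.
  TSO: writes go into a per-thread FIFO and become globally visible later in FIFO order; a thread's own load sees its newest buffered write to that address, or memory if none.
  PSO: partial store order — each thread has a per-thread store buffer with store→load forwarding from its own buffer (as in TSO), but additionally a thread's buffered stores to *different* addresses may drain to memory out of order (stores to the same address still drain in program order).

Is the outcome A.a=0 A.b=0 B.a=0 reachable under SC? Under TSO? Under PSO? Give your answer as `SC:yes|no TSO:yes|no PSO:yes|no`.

SC:no TSO:yes PSO:yes

outcome vector order: (A.a,A.b,B.a)
[SC] allowed = {0/0/1, 0/0/2, 0/2/0, 0/2/1, 0/2/2, 2/2/0, 2/2/1, 2/2/2}
[TSO] allowed = {0/0/0, 0/0/1, 0/0/2, 0/2/0, 0/2/1, 0/2/2, 2/2/0, 2/2/1, 2/2/2}
[PSO] allowed = {0/0/0, 0/0/1, 0/0/2, 0/2/0, 0/2/1, 0/2/2, 2/2/0, 2/2/1, 2/2/2}
target 0/0/0 ∈ {TSO,PSO}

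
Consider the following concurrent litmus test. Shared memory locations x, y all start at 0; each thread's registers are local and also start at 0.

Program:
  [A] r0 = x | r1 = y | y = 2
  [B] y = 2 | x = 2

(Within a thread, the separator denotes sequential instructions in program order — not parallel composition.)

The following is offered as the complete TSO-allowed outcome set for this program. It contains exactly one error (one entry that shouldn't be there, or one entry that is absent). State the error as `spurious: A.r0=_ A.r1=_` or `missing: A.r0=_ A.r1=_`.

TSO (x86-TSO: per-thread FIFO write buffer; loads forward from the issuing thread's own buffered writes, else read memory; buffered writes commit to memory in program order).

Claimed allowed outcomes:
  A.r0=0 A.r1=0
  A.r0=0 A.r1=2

missing: A.r0=2 A.r1=2

outcome vector order: (A.r0,A.r1)
[TSO] allowed = {0/0; 0/2; 2/2}
TSO∖claimed = {2/2}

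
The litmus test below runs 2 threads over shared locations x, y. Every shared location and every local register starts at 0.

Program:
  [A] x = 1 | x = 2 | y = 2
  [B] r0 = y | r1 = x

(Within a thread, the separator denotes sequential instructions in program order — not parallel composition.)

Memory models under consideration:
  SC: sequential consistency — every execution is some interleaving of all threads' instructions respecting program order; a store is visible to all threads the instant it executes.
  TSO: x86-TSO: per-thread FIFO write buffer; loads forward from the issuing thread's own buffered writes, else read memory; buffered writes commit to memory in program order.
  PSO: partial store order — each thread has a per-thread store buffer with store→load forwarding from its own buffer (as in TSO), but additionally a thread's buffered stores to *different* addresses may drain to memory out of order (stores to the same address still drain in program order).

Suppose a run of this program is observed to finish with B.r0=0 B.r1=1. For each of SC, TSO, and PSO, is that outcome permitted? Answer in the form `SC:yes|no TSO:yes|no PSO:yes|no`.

SC:yes TSO:yes PSO:yes

outcome vector order: (B.r0,B.r1)
under SC → <0 0> <0 1> <0 2> <2 2>
under TSO → <0 0> <0 1> <0 2> <2 2>
under PSO → <0 0> <0 1> <0 2> <2 0> <2 1> <2 2>
target <0 1> ∈ {SC,TSO,PSO}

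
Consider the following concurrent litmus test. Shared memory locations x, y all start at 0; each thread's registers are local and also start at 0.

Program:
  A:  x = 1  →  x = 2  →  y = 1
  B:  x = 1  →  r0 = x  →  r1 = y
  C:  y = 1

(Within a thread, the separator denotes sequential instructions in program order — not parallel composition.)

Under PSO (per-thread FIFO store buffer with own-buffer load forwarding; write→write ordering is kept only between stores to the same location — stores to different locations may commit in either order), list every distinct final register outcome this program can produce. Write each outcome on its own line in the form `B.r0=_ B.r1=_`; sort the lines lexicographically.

outcome vector order: (B.r0,B.r1)
|PSO outcomes| = 4

B.r0=1 B.r1=0
B.r0=1 B.r1=1
B.r0=2 B.r1=0
B.r0=2 B.r1=1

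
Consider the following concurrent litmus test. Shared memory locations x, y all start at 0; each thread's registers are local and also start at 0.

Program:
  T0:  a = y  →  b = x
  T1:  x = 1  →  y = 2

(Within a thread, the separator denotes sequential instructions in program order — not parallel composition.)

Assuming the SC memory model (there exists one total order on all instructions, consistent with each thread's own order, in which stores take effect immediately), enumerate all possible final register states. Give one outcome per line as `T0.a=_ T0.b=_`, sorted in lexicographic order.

T0.a=0 T0.b=0
T0.a=0 T0.b=1
T0.a=2 T0.b=1

outcome vector order: (T0.a,T0.b)
|SC outcomes| = 3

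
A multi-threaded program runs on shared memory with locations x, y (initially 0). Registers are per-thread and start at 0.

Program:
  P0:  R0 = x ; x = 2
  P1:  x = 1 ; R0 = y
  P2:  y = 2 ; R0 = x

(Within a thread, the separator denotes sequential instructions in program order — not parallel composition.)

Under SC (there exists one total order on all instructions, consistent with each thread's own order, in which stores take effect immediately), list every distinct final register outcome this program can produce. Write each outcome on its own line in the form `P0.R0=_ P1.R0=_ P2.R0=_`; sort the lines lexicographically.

P0.R0=0 P1.R0=0 P2.R0=1
P0.R0=0 P1.R0=0 P2.R0=2
P0.R0=0 P1.R0=2 P2.R0=0
P0.R0=0 P1.R0=2 P2.R0=1
P0.R0=0 P1.R0=2 P2.R0=2
P0.R0=1 P1.R0=0 P2.R0=1
P0.R0=1 P1.R0=0 P2.R0=2
P0.R0=1 P1.R0=2 P2.R0=0
P0.R0=1 P1.R0=2 P2.R0=1
P0.R0=1 P1.R0=2 P2.R0=2

outcome vector order: (P0.R0,P1.R0,P2.R0)
|SC outcomes| = 10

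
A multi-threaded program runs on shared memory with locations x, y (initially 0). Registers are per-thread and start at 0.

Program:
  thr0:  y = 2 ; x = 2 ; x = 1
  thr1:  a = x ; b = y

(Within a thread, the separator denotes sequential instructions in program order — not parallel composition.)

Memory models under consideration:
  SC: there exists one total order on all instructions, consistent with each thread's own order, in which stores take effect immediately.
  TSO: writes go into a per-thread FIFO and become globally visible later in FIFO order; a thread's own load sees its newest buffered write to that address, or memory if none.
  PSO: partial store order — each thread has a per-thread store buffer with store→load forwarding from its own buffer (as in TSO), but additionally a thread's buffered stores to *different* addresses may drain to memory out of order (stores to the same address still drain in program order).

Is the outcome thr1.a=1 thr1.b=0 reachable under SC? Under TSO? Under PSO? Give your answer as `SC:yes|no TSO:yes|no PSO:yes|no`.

SC:no TSO:no PSO:yes

outcome vector order: (thr1.a,thr1.b)
[SC] allowed = {00; 02; 12; 22}
[TSO] allowed = {00; 02; 12; 22}
[PSO] allowed = {00; 02; 10; 12; 20; 22}
target 10 ∈ {PSO}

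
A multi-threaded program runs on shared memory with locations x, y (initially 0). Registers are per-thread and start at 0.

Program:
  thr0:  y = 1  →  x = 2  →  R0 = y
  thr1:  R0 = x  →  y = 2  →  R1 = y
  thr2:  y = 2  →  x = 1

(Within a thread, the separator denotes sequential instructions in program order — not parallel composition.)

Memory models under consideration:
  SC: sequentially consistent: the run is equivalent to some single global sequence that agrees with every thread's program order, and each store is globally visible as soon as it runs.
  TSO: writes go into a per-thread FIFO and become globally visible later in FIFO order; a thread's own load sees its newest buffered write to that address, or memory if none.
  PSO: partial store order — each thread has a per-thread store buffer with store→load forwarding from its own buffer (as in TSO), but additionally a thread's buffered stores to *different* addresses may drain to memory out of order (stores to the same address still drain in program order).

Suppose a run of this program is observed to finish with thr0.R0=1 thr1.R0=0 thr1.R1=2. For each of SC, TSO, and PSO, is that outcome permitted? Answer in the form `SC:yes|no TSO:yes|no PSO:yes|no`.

outcome vector order: (thr0.R0,thr1.R0,thr1.R1)
SC: 9 outcomes — {101 102 111 112 122 201 202 212 222}
TSO: 9 outcomes — {101 102 111 112 122 201 202 212 222}
PSO: 12 outcomes — {101 102 111 112 121 122 201 202 211 212 221 222}
target 102 ∈ {SC,TSO,PSO}

SC:yes TSO:yes PSO:yes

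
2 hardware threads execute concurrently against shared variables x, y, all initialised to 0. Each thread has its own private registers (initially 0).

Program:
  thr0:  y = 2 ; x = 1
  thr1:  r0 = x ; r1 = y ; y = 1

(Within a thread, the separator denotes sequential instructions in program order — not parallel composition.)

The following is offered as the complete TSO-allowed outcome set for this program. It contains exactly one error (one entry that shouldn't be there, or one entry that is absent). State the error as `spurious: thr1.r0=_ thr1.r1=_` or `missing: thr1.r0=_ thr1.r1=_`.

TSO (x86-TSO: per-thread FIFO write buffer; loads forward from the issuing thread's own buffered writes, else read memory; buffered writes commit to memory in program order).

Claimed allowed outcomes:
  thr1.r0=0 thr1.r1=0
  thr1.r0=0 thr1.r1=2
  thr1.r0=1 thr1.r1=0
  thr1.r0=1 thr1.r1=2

spurious: thr1.r0=1 thr1.r1=0

outcome vector order: (thr1.r0,thr1.r1)
TSO: 3 outcomes — {0/0; 0/2; 1/2}
claimed∖TSO = {1/0}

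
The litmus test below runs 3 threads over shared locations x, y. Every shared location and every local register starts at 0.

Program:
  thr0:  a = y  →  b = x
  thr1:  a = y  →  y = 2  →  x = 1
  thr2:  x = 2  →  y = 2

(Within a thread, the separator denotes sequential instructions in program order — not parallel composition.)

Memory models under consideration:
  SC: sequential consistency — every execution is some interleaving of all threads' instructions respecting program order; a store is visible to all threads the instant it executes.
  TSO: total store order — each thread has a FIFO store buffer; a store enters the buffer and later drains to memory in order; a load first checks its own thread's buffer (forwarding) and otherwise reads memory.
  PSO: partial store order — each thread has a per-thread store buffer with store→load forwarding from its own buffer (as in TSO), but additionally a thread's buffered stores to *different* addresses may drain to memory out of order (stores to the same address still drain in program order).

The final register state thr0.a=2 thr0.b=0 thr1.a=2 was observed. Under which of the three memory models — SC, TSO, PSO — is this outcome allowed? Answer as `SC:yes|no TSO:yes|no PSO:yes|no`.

SC:no TSO:no PSO:yes

outcome vector order: (thr0.a,thr0.b,thr1.a)
SC: 11 outcomes — {<0 0 0>; <0 0 2>; <0 1 0>; <0 1 2>; <0 2 0>; <0 2 2>; <2 0 0>; <2 1 0>; <2 1 2>; <2 2 0>; <2 2 2>}
TSO: 11 outcomes — {<0 0 0>; <0 0 2>; <0 1 0>; <0 1 2>; <0 2 0>; <0 2 2>; <2 0 0>; <2 1 0>; <2 1 2>; <2 2 0>; <2 2 2>}
PSO: 12 outcomes — {<0 0 0>; <0 0 2>; <0 1 0>; <0 1 2>; <0 2 0>; <0 2 2>; <2 0 0>; <2 0 2>; <2 1 0>; <2 1 2>; <2 2 0>; <2 2 2>}
target <2 0 2> ∈ {PSO}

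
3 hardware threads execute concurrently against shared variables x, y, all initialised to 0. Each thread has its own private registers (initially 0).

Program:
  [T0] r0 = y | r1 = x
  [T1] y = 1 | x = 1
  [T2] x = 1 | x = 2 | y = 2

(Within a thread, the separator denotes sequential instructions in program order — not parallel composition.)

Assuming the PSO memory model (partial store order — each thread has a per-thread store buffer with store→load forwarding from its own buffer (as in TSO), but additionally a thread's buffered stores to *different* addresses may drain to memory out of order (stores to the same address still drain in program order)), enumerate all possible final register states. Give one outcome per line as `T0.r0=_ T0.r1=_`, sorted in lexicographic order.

T0.r0=0 T0.r1=0
T0.r0=0 T0.r1=1
T0.r0=0 T0.r1=2
T0.r0=1 T0.r1=0
T0.r0=1 T0.r1=1
T0.r0=1 T0.r1=2
T0.r0=2 T0.r1=0
T0.r0=2 T0.r1=1
T0.r0=2 T0.r1=2

outcome vector order: (T0.r0,T0.r1)
|PSO outcomes| = 9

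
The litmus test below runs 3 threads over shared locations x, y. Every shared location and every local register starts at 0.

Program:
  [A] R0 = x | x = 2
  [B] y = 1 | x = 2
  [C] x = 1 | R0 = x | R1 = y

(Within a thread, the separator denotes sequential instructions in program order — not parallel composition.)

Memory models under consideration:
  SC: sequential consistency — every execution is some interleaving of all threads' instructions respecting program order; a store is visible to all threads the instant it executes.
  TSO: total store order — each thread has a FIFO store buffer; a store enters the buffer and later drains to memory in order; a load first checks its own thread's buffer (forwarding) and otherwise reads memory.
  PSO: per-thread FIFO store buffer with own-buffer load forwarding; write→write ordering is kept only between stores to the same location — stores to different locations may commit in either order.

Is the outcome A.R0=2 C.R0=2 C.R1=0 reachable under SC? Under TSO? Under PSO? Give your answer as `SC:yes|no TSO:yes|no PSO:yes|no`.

SC:no TSO:no PSO:yes

outcome vector order: (A.R0,C.R0,C.R1)
under SC → <0 1 0> <0 1 1> <0 2 0> <0 2 1> <1 1 0> <1 1 1> <1 2 0> <1 2 1> <2 1 0> <2 1 1> <2 2 1>
under TSO → <0 1 0> <0 1 1> <0 2 0> <0 2 1> <1 1 0> <1 1 1> <1 2 0> <1 2 1> <2 1 0> <2 1 1> <2 2 1>
under PSO → <0 1 0> <0 1 1> <0 2 0> <0 2 1> <1 1 0> <1 1 1> <1 2 0> <1 2 1> <2 1 0> <2 1 1> <2 2 0> <2 2 1>
target <2 2 0> ∈ {PSO}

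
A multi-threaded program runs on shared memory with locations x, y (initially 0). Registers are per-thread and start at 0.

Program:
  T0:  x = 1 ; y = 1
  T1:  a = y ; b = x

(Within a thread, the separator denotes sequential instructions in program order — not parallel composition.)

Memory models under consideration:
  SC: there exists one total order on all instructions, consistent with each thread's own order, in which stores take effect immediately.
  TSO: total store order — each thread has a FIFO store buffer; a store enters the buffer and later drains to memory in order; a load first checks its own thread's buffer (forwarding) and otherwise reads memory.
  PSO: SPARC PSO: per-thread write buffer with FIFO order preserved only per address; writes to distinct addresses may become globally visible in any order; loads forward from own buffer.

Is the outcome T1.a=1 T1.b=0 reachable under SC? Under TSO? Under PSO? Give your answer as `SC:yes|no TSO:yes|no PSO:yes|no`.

SC:no TSO:no PSO:yes

outcome vector order: (T1.a,T1.b)
under SC → (0,0); (0,1); (1,1)
under TSO → (0,0); (0,1); (1,1)
under PSO → (0,0); (0,1); (1,0); (1,1)
target (1,0) ∈ {PSO}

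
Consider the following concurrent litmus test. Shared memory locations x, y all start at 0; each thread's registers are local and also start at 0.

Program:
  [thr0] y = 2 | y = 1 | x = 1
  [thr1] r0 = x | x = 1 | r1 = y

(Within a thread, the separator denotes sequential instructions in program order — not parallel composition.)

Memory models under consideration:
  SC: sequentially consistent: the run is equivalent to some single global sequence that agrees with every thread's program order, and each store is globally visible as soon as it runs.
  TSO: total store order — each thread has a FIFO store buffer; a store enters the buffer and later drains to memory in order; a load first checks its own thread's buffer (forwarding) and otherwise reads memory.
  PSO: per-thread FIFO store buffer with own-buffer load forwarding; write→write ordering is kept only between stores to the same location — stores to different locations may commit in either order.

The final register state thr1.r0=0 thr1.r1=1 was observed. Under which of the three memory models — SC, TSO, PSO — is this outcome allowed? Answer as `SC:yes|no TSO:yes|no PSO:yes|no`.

outcome vector order: (thr1.r0,thr1.r1)
SC: 4 outcomes — {(0,0), (0,1), (0,2), (1,1)}
TSO: 4 outcomes — {(0,0), (0,1), (0,2), (1,1)}
PSO: 6 outcomes — {(0,0), (0,1), (0,2), (1,0), (1,1), (1,2)}
target (0,1) ∈ {SC,TSO,PSO}

SC:yes TSO:yes PSO:yes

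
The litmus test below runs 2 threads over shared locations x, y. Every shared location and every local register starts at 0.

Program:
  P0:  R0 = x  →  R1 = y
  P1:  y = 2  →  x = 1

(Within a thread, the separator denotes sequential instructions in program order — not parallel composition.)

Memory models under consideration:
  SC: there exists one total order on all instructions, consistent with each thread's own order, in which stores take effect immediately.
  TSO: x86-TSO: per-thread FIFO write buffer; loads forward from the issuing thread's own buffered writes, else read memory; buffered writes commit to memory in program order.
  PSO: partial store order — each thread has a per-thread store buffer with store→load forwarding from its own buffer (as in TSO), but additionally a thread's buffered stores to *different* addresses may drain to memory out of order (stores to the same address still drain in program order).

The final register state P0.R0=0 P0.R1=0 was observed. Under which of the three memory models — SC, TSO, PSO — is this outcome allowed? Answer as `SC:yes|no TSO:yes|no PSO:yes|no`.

SC:yes TSO:yes PSO:yes

outcome vector order: (P0.R0,P0.R1)
[SC] allowed = {00, 02, 12}
[TSO] allowed = {00, 02, 12}
[PSO] allowed = {00, 02, 10, 12}
target 00 ∈ {SC,TSO,PSO}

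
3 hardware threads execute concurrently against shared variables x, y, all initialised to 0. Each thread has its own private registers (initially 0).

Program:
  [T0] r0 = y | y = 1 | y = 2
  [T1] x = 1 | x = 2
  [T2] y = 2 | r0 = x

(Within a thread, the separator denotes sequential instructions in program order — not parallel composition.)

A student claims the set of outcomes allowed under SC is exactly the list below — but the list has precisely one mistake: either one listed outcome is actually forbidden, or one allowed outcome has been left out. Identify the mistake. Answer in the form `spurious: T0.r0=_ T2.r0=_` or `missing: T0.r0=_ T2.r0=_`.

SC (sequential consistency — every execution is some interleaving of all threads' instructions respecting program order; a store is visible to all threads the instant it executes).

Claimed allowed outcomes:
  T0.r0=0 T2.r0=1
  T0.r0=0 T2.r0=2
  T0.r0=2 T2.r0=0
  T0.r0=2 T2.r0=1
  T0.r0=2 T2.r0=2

outcome vector order: (T0.r0,T2.r0)
under SC → (0,0), (0,1), (0,2), (2,0), (2,1), (2,2)
SC∖claimed = {(0,0)}

missing: T0.r0=0 T2.r0=0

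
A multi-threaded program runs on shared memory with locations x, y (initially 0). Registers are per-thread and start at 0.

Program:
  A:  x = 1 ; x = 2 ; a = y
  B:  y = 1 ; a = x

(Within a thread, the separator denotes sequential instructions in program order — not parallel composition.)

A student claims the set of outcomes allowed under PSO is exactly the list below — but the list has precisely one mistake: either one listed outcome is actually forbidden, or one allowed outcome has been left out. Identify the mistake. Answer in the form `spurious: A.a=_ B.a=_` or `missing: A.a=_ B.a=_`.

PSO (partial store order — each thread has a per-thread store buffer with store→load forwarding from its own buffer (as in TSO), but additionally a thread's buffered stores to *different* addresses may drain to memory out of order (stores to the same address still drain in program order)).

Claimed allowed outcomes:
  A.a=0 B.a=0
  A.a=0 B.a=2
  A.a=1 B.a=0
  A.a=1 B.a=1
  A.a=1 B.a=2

missing: A.a=0 B.a=1

outcome vector order: (A.a,B.a)
[PSO] allowed = {(0,0) (0,1) (0,2) (1,0) (1,1) (1,2)}
PSO∖claimed = {(0,1)}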